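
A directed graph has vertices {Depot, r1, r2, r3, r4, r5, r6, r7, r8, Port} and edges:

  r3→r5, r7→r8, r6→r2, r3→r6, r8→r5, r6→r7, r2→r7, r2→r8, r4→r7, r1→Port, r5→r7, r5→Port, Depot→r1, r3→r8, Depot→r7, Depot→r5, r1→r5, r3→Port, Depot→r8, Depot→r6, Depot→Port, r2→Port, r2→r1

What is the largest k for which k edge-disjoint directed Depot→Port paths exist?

Assign every edge capacity 1; by Menger, the answer equals the max flow.
Path Depot→Port (+1); total 1.
Path Depot→r1→Port (+1); total 2.
Path Depot→r5→Port (+1); total 3.
Path Depot→r6→r2→Port (+1); total 4.
No residual Depot→Port path; max flow = 4.
Certifying cut of size 4: {Depot→Port, Depot→r1, Depot→r6, r5→Port}.

4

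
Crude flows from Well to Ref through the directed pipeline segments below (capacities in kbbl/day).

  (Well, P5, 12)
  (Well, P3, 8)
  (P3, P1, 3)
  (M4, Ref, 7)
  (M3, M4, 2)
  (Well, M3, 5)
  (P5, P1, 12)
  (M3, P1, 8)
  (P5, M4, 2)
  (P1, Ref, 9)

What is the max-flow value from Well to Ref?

13

Augment Well→P5→M4→Ref: bottleneck 2, flow now 2.
Augment Well→P5→P1→Ref: bottleneck 9, flow now 11.
Augment Well→M3→M4→Ref: bottleneck 2, flow now 13.
No augmenting path remains; maximum flow = 13.
In the residual graph, reachable from Well: {Well, P5, M3, P3, P1}.
Min-cut edges: P5→M4 (2), M3→M4 (2), P1→Ref (9); capacity 2 + 2 + 9 = 13.
This cut is saturated, so no flow can exceed 13.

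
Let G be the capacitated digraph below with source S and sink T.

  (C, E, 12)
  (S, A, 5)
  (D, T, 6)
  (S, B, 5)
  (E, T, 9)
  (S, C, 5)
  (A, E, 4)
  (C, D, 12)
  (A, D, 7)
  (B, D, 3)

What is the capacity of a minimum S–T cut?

13

Augment S→A→D→T: bottleneck 5, flow now 5.
Augment S→B→D→T: bottleneck 1, flow now 6.
Augment S→C→E→T: bottleneck 5, flow now 11.
Augment S→B→D→A→E→T: bottleneck 2, flow now 13. (uses reverse residual edge)
No augmenting path remains; maximum flow = 13.
By max-flow min-cut, the minimum cut capacity equals the max flow.
In the residual graph, reachable from S: {S, B}.
Min-cut edges: S→A (5), S→C (5), B→D (3); capacity 5 + 5 + 3 = 13.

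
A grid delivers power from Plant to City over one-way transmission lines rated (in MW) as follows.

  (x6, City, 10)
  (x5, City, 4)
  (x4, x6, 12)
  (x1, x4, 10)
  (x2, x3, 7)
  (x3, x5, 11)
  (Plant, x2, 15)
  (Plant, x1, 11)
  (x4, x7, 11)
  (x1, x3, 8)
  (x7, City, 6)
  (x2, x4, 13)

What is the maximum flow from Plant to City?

20

Augment Plant→x1→x3→x5→City: bottleneck 4, flow now 4.
Augment Plant→x1→x4→x6→City: bottleneck 7, flow now 11.
Augment Plant→x2→x4→x6→City: bottleneck 3, flow now 14.
Augment Plant→x2→x4→x7→City: bottleneck 6, flow now 20.
No augmenting path remains; maximum flow = 20.
In the residual graph, reachable from Plant: {Plant, x1, x2, x3, x4, x5, x6, x7}.
Min-cut edges: x5→City (4), x6→City (10), x7→City (6); capacity 4 + 10 + 6 = 20.
This cut is saturated, so no flow can exceed 20.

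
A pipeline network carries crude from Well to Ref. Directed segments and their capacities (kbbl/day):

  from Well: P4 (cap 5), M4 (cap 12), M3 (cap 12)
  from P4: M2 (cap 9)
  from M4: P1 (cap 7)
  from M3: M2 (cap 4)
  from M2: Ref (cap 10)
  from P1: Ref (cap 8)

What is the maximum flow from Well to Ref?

16

Augment Well→P4→M2→Ref: bottleneck 5, flow now 5.
Augment Well→M4→P1→Ref: bottleneck 7, flow now 12.
Augment Well→M3→M2→Ref: bottleneck 4, flow now 16.
No augmenting path remains; maximum flow = 16.
In the residual graph, reachable from Well: {Well, M4, M3}.
Min-cut edges: Well→P4 (5), M4→P1 (7), M3→M2 (4); capacity 5 + 7 + 4 = 16.
This cut is saturated, so no flow can exceed 16.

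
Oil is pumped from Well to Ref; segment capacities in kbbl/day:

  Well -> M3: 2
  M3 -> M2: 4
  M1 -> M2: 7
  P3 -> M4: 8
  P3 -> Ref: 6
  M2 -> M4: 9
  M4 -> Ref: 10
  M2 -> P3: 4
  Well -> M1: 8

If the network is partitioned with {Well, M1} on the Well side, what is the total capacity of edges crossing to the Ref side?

Edges leaving {Well, M1}: Well→M3 (2), M1→M2 (7).
Cut capacity = 2 + 7 = 9.

9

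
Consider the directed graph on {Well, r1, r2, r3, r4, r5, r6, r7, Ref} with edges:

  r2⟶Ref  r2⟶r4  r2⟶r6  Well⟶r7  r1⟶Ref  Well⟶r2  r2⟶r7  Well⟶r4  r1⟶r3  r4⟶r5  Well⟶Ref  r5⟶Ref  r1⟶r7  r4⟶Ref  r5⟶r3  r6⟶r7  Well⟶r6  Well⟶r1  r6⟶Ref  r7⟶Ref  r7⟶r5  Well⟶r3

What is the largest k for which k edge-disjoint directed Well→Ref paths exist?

Assign every edge capacity 1; by Menger, the answer equals the max flow.
Path Well→Ref (+1); total 1.
Path Well→r1→Ref (+1); total 2.
Path Well→r2→Ref (+1); total 3.
Path Well→r4→Ref (+1); total 4.
Path Well→r6→Ref (+1); total 5.
Path Well→r7→Ref (+1); total 6.
No residual Well→Ref path; max flow = 6.
Certifying cut of size 6: {Well→Ref, Well→r1, Well→r2, Well→r4, Well→r6, Well→r7}.

6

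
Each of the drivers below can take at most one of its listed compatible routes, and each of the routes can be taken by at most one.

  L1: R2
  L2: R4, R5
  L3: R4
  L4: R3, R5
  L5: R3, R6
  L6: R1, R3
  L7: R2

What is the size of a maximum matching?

Unit-capacity flow: source→left, listed edges, right→sink; max matching = max flow.
Augmenting path L1→R2 (+1); matched 1.
Augmenting path L2→R4 (+1); matched 2.
Augmenting path L4→R3 (+1); matched 3.
Augmenting path L5→R6 (+1); matched 4.
Augmenting path L6→R1 (+1); matched 5.
Augmenting path L3→R4→L2→R5 (+1); matched 6.
No augmenting path remains; maximum matching = 6.
König certificate: {L2, L3, L4, L5, L6, R2} is a vertex cover of size 6 (every listed pair touches it), so no matching can be larger.

6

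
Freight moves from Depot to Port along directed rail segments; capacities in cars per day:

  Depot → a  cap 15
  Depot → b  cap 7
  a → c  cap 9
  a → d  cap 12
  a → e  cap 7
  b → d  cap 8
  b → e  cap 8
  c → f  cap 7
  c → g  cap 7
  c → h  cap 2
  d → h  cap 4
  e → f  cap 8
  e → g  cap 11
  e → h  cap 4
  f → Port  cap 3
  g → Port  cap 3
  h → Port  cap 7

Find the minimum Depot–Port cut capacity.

13

Augment Depot→a→c→f→Port: bottleneck 3, flow now 3.
Augment Depot→a→c→g→Port: bottleneck 3, flow now 6.
Augment Depot→a→c→h→Port: bottleneck 2, flow now 8.
Augment Depot→a→d→h→Port: bottleneck 4, flow now 12.
Augment Depot→a→e→h→Port: bottleneck 1, flow now 13.
No augmenting path remains; maximum flow = 13.
By max-flow min-cut, the minimum cut capacity equals the max flow.
In the residual graph, reachable from Depot: {Depot, a, b, c, d, e, f, g, h}.
Min-cut edges: f→Port (3), g→Port (3), h→Port (7); capacity 3 + 3 + 7 = 13.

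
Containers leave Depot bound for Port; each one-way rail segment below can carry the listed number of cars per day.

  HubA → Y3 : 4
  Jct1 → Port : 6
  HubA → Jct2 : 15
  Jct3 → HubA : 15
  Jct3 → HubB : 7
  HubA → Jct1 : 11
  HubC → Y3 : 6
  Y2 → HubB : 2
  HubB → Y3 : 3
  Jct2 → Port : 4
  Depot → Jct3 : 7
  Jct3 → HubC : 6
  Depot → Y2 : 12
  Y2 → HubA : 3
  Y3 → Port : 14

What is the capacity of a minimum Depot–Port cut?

Augment Depot→Jct3→HubB→Y3→Port: bottleneck 3, flow now 3.
Augment Depot→Jct3→HubA→Jct1→Port: bottleneck 4, flow now 7.
Augment Depot→Y2→HubA→Jct1→Port: bottleneck 2, flow now 9.
Augment Depot→Y2→HubA→Jct2→Port: bottleneck 1, flow now 10.
Augment Depot→Y2→HubB→Jct3→HubA→Jct2→Port: bottleneck 2, flow now 12. (uses reverse residual edge)
No augmenting path remains; maximum flow = 12.
By max-flow min-cut, the minimum cut capacity equals the max flow.
In the residual graph, reachable from Depot: {Depot, Y2}.
Min-cut edges: Depot→Jct3 (7), Y2→HubB (2), Y2→HubA (3); capacity 7 + 2 + 3 = 12.

12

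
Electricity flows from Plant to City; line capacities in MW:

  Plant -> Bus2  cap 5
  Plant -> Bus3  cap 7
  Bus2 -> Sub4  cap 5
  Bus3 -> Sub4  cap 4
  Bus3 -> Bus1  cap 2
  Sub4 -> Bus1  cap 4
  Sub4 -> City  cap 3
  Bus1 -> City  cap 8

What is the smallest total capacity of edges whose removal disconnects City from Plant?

Augment Plant→Bus2→Sub4→City: bottleneck 3, flow now 3.
Augment Plant→Bus3→Bus1→City: bottleneck 2, flow now 5.
Augment Plant→Bus2→Sub4→Bus1→City: bottleneck 2, flow now 7.
Augment Plant→Bus3→Sub4→Bus1→City: bottleneck 2, flow now 9.
No augmenting path remains; maximum flow = 9.
By max-flow min-cut, the minimum cut capacity equals the max flow.
In the residual graph, reachable from Plant: {Plant, Bus2, Bus3, Sub4}.
Min-cut edges: Bus3→Bus1 (2), Sub4→Bus1 (4), Sub4→City (3); capacity 2 + 4 + 3 = 9.

9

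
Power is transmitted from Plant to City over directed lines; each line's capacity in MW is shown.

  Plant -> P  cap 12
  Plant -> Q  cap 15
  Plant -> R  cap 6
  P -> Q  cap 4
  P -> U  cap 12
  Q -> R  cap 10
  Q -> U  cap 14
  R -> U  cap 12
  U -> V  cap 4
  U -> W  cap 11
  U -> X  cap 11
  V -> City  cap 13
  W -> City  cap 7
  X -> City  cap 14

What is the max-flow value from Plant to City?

Augment Plant→P→U→V→City: bottleneck 4, flow now 4.
Augment Plant→P→U→W→City: bottleneck 7, flow now 11.
Augment Plant→P→U→X→City: bottleneck 1, flow now 12.
Augment Plant→Q→U→X→City: bottleneck 10, flow now 22.
No augmenting path remains; maximum flow = 22.
In the residual graph, reachable from Plant: {Plant, P, Q, R, U, W}.
Min-cut edges: U→V (4), U→X (11), W→City (7); capacity 4 + 11 + 7 = 22.
This cut is saturated, so no flow can exceed 22.

22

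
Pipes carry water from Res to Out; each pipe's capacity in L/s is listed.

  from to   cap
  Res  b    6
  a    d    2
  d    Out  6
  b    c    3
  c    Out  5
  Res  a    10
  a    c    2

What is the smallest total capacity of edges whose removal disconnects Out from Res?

Augment Res→a→c→Out: bottleneck 2, flow now 2.
Augment Res→a→d→Out: bottleneck 2, flow now 4.
Augment Res→b→c→Out: bottleneck 3, flow now 7.
No augmenting path remains; maximum flow = 7.
By max-flow min-cut, the minimum cut capacity equals the max flow.
In the residual graph, reachable from Res: {Res, a, b}.
Min-cut edges: a→c (2), a→d (2), b→c (3); capacity 2 + 2 + 3 = 7.

7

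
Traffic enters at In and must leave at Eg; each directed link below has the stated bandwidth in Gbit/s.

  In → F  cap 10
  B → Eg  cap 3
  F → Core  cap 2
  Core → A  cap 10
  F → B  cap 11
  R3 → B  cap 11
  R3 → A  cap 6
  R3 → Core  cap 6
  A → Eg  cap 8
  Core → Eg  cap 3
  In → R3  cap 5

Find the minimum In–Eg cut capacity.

Augment In→F→B→Eg: bottleneck 3, flow now 3.
Augment In→F→Core→Eg: bottleneck 2, flow now 5.
Augment In→R3→A→Eg: bottleneck 5, flow now 10.
No augmenting path remains; maximum flow = 10.
By max-flow min-cut, the minimum cut capacity equals the max flow.
In the residual graph, reachable from In: {In, F, B}.
Min-cut edges: In→R3 (5), F→Core (2), B→Eg (3); capacity 5 + 2 + 3 = 10.

10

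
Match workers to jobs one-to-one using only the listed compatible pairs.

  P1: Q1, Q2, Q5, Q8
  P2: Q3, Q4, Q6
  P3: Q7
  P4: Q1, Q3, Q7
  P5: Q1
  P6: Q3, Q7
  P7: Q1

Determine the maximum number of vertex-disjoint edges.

5

Unit-capacity flow: source→left, listed edges, right→sink; max matching = max flow.
Augmenting path P1→Q1 (+1); matched 1.
Augmenting path P2→Q3 (+1); matched 2.
Augmenting path P3→Q7 (+1); matched 3.
Augmenting path P4→Q1→P1→Q2 (+1); matched 4.
Augmenting path P6→Q3→P2→Q4 (+1); matched 5.
No augmenting path remains; maximum matching = 5.
König certificate: {P1, P2, Q1, Q3, Q7} is a vertex cover of size 5 (every listed pair touches it), so no matching can be larger.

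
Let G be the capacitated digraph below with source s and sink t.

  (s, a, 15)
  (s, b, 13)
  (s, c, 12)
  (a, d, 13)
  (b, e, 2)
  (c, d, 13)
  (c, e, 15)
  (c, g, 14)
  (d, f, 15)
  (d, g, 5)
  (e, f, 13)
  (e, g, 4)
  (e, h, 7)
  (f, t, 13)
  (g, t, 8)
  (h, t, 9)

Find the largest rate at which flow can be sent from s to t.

27

Augment s→c→g→t: bottleneck 8, flow now 8.
Augment s→a→d→f→t: bottleneck 13, flow now 21.
Augment s→b→e→h→t: bottleneck 2, flow now 23.
Augment s→c→e→h→t: bottleneck 4, flow now 27.
No augmenting path remains; maximum flow = 27.
In the residual graph, reachable from s: {s, a, b}.
Min-cut edges: s→c (12), a→d (13), b→e (2); capacity 12 + 13 + 2 = 27.
This cut is saturated, so no flow can exceed 27.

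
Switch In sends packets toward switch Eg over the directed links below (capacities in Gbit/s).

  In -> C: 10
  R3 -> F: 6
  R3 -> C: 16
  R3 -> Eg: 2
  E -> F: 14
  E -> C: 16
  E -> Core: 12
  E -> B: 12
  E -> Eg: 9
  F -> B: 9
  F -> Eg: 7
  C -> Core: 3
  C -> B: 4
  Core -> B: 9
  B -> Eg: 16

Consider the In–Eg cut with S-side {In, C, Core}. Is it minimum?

No — its capacity is 13, but the minimum cut has capacity 7.

Given cut capacity: 4 + 9 = 13.
Augment In→C→B→Eg: bottleneck 4, flow now 4.
Augment In→C→Core→B→Eg: bottleneck 3, flow now 7.
No augmenting path remains; maximum flow = 7.
In the residual graph, reachable from In: {In, C}.
Min-cut edges: C→Core (3), C→B (4); capacity 3 + 4 = 7.
Cut capacity 13 exceeds the max flow 7, so it is not minimum.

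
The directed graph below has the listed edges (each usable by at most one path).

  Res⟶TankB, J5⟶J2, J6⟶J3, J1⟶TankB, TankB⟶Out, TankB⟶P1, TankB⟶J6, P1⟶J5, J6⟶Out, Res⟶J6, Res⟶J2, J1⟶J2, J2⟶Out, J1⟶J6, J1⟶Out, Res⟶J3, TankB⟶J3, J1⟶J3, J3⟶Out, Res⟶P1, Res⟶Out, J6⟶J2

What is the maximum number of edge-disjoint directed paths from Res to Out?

5

Assign every edge capacity 1; by Menger, the answer equals the max flow.
Path Res→Out (+1); total 1.
Path Res→TankB→Out (+1); total 2.
Path Res→J6→Out (+1); total 3.
Path Res→J3→Out (+1); total 4.
Path Res→J2→Out (+1); total 5.
No residual Res→Out path; max flow = 5.
Certifying cut of size 5: {J2→Out, Res→J3, Res→J6, Res→Out, Res→TankB}.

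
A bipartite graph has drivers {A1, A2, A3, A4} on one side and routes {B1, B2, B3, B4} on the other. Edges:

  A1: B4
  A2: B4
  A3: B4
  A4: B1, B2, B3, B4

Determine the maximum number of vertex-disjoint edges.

2

Unit-capacity flow: source→left, listed edges, right→sink; max matching = max flow.
Augmenting path A1→B4 (+1); matched 1.
Augmenting path A4→B1 (+1); matched 2.
No augmenting path remains; maximum matching = 2.
König certificate: {A4, B4} is a vertex cover of size 2 (every listed pair touches it), so no matching can be larger.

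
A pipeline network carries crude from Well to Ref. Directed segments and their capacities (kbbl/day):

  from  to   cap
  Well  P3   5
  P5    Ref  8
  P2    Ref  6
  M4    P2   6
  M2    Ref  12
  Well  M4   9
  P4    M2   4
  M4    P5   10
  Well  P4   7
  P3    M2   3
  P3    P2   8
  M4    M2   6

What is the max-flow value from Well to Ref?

Augment Well→M4→M2→Ref: bottleneck 6, flow now 6.
Augment Well→M4→P2→Ref: bottleneck 3, flow now 9.
Augment Well→P3→M2→Ref: bottleneck 3, flow now 12.
Augment Well→P3→P2→Ref: bottleneck 2, flow now 14.
Augment Well→P4→M2→Ref: bottleneck 3, flow now 17.
Augment Well→P4→M2→M4→P2→Ref: bottleneck 1, flow now 18. (uses reverse residual edge)
No augmenting path remains; maximum flow = 18.
In the residual graph, reachable from Well: {Well, P4}.
Min-cut edges: Well→M4 (9), Well→P3 (5), P4→M2 (4); capacity 9 + 5 + 4 = 18.
This cut is saturated, so no flow can exceed 18.

18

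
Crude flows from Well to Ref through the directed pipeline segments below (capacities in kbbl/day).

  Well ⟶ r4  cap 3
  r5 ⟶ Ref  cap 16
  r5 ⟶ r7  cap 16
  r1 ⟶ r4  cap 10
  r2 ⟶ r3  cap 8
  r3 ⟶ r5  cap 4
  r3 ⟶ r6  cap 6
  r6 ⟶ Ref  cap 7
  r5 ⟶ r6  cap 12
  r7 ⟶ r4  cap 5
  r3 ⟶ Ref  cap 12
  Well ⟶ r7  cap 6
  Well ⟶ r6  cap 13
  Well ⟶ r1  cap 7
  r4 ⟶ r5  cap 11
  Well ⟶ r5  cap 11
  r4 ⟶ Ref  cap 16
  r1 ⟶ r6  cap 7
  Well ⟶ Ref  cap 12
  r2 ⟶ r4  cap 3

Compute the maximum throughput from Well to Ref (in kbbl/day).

45

Augment Well→Ref: bottleneck 12, flow now 12.
Augment Well→r4→Ref: bottleneck 3, flow now 15.
Augment Well→r5→Ref: bottleneck 11, flow now 26.
Augment Well→r6→Ref: bottleneck 7, flow now 33.
Augment Well→r1→r4→Ref: bottleneck 7, flow now 40.
Augment Well→r7→r4→Ref: bottleneck 5, flow now 45.
No augmenting path remains; maximum flow = 45.
In the residual graph, reachable from Well: {Well, r6, r7}.
Min-cut edges: Well→r1 (7), Well→r4 (3), Well→r5 (11), Well→Ref (12), r6→Ref (7), r7→r4 (5); capacity 7 + 3 + 11 + 12 + 7 + 5 = 45.
This cut is saturated, so no flow can exceed 45.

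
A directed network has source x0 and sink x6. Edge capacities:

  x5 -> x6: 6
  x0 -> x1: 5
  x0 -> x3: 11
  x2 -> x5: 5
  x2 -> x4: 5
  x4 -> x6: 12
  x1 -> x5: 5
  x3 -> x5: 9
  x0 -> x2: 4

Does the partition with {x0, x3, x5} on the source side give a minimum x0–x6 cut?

No — its capacity is 15, but the minimum cut has capacity 10.

Given cut capacity: 5 + 4 + 6 = 15.
Augment x0→x1→x5→x6: bottleneck 5, flow now 5.
Augment x0→x2→x4→x6: bottleneck 4, flow now 9.
Augment x0→x3→x5→x6: bottleneck 1, flow now 10.
No augmenting path remains; maximum flow = 10.
In the residual graph, reachable from x0: {x0, x1, x3, x5}.
Min-cut edges: x0→x2 (4), x5→x6 (6); capacity 4 + 6 = 10.
Cut capacity 15 exceeds the max flow 10, so it is not minimum.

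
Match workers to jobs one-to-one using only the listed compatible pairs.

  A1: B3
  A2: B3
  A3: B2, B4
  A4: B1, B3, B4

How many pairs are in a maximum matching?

Unit-capacity flow: source→left, listed edges, right→sink; max matching = max flow.
Augmenting path A1→B3 (+1); matched 1.
Augmenting path A3→B2 (+1); matched 2.
Augmenting path A4→B1 (+1); matched 3.
No augmenting path remains; maximum matching = 3.
König certificate: {A3, A4, B3} is a vertex cover of size 3 (every listed pair touches it), so no matching can be larger.

3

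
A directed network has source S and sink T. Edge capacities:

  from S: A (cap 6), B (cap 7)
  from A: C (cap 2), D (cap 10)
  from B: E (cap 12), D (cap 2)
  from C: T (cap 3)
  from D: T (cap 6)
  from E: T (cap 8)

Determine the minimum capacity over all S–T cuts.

Augment S→A→C→T: bottleneck 2, flow now 2.
Augment S→A→D→T: bottleneck 4, flow now 6.
Augment S→B→D→T: bottleneck 2, flow now 8.
Augment S→B→E→T: bottleneck 5, flow now 13.
No augmenting path remains; maximum flow = 13.
By max-flow min-cut, the minimum cut capacity equals the max flow.
In the residual graph, reachable from S: {S}.
Min-cut edges: S→A (6), S→B (7); capacity 6 + 7 = 13.

13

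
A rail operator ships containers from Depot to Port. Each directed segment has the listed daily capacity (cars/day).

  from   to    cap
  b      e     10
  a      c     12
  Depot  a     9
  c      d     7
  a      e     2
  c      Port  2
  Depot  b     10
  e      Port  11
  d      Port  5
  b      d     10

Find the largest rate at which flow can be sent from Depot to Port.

18

Augment Depot→a→c→Port: bottleneck 2, flow now 2.
Augment Depot→a→e→Port: bottleneck 2, flow now 4.
Augment Depot→b→d→Port: bottleneck 5, flow now 9.
Augment Depot→b→e→Port: bottleneck 5, flow now 14.
Augment Depot→a→c→d→b→e→Port: bottleneck 4, flow now 18. (uses reverse residual edge)
No augmenting path remains; maximum flow = 18.
In the residual graph, reachable from Depot: {Depot, a, b, c, d, e}.
Min-cut edges: c→Port (2), d→Port (5), e→Port (11); capacity 2 + 5 + 11 = 18.
This cut is saturated, so no flow can exceed 18.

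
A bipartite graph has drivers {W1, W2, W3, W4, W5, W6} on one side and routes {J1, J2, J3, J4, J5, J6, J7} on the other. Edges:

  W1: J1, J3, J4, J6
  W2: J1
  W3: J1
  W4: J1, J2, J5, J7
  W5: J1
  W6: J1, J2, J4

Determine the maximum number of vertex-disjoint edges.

4

Unit-capacity flow: source→left, listed edges, right→sink; max matching = max flow.
Augmenting path W1→J1 (+1); matched 1.
Augmenting path W4→J2 (+1); matched 2.
Augmenting path W6→J4 (+1); matched 3.
Augmenting path W2→J1→W1→J3 (+1); matched 4.
No augmenting path remains; maximum matching = 4.
König certificate: {W1, W4, W6, J1} is a vertex cover of size 4 (every listed pair touches it), so no matching can be larger.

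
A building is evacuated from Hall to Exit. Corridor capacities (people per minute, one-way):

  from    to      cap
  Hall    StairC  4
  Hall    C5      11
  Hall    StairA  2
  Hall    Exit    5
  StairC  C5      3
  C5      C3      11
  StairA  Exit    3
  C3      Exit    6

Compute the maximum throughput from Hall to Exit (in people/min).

13

Augment Hall→Exit: bottleneck 5, flow now 5.
Augment Hall→StairA→Exit: bottleneck 2, flow now 7.
Augment Hall→C5→C3→Exit: bottleneck 6, flow now 13.
No augmenting path remains; maximum flow = 13.
In the residual graph, reachable from Hall: {Hall, StairC, C5, C3}.
Min-cut edges: Hall→StairA (2), Hall→Exit (5), C3→Exit (6); capacity 2 + 5 + 6 = 13.
This cut is saturated, so no flow can exceed 13.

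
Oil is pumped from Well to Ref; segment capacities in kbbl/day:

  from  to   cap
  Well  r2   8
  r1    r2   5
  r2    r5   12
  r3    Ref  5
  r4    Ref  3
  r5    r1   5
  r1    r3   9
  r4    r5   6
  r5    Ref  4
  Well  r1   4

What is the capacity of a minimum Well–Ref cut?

Augment Well→r1→r3→Ref: bottleneck 4, flow now 4.
Augment Well→r2→r5→Ref: bottleneck 4, flow now 8.
Augment Well→r2→r5→r1→r3→Ref: bottleneck 1, flow now 9.
No augmenting path remains; maximum flow = 9.
By max-flow min-cut, the minimum cut capacity equals the max flow.
In the residual graph, reachable from Well: {Well, r1, r2, r3, r5}.
Min-cut edges: r3→Ref (5), r5→Ref (4); capacity 5 + 4 = 9.

9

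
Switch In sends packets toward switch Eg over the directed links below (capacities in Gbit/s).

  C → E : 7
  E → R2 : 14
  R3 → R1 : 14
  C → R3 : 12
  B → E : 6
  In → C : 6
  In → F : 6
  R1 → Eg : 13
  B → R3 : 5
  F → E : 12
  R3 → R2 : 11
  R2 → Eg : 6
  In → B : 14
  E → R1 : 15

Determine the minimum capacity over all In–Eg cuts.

Augment In→C→E→R2→Eg: bottleneck 6, flow now 6.
Augment In→F→E→R1→Eg: bottleneck 6, flow now 12.
Augment In→B→E→R1→Eg: bottleneck 6, flow now 18.
Augment In→B→R3→R1→Eg: bottleneck 1, flow now 19.
No augmenting path remains; maximum flow = 19.
By max-flow min-cut, the minimum cut capacity equals the max flow.
In the residual graph, reachable from In: {In, C, F, B, E, R3, R2, R1}.
Min-cut edges: R2→Eg (6), R1→Eg (13); capacity 6 + 13 = 19.

19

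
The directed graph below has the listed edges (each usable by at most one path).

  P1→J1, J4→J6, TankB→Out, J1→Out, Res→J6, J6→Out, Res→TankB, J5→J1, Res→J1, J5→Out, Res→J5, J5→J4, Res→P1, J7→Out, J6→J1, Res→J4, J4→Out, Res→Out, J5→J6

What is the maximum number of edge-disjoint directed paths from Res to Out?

Assign every edge capacity 1; by Menger, the answer equals the max flow.
Path Res→Out (+1); total 1.
Path Res→J5→Out (+1); total 2.
Path Res→J4→Out (+1); total 3.
Path Res→J6→Out (+1); total 4.
Path Res→J1→Out (+1); total 5.
Path Res→TankB→Out (+1); total 6.
No residual Res→Out path; max flow = 6.
Certifying cut of size 6: {J1→Out, Res→J4, Res→J5, Res→J6, Res→Out, Res→TankB}.

6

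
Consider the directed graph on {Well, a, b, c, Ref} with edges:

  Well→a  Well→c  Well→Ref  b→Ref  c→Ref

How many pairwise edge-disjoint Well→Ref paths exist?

2

Assign every edge capacity 1; by Menger, the answer equals the max flow.
Path Well→Ref (+1); total 1.
Path Well→c→Ref (+1); total 2.
No residual Well→Ref path; max flow = 2.
Certifying cut of size 2: {Well→Ref, Well→c}.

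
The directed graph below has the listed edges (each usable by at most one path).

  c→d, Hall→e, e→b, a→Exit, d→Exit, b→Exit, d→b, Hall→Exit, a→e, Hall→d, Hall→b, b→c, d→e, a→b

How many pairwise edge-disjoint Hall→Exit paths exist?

Assign every edge capacity 1; by Menger, the answer equals the max flow.
Path Hall→Exit (+1); total 1.
Path Hall→b→Exit (+1); total 2.
Path Hall→d→Exit (+1); total 3.
No residual Hall→Exit path; max flow = 3.
Certifying cut of size 3: {Hall→Exit, b→Exit, d→Exit}.

3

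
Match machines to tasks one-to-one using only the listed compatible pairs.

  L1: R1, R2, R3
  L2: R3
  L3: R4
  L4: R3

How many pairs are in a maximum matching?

Unit-capacity flow: source→left, listed edges, right→sink; max matching = max flow.
Augmenting path L1→R1 (+1); matched 1.
Augmenting path L2→R3 (+1); matched 2.
Augmenting path L3→R4 (+1); matched 3.
No augmenting path remains; maximum matching = 3.
König certificate: {L1, L3, R3} is a vertex cover of size 3 (every listed pair touches it), so no matching can be larger.

3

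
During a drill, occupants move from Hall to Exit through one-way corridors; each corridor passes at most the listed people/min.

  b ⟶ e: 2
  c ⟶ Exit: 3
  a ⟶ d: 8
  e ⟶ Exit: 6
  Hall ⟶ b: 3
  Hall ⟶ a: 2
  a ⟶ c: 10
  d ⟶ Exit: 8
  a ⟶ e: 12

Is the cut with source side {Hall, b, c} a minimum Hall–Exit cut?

Given cut capacity: 2 + 2 + 3 = 7.
Augment Hall→a→c→Exit: bottleneck 2, flow now 2.
Augment Hall→b→e→Exit: bottleneck 2, flow now 4.
No augmenting path remains; maximum flow = 4.
In the residual graph, reachable from Hall: {Hall, b}.
Min-cut edges: Hall→a (2), b→e (2); capacity 2 + 2 = 4.
Cut capacity 7 exceeds the max flow 4, so it is not minimum.

No — its capacity is 7, but the minimum cut has capacity 4.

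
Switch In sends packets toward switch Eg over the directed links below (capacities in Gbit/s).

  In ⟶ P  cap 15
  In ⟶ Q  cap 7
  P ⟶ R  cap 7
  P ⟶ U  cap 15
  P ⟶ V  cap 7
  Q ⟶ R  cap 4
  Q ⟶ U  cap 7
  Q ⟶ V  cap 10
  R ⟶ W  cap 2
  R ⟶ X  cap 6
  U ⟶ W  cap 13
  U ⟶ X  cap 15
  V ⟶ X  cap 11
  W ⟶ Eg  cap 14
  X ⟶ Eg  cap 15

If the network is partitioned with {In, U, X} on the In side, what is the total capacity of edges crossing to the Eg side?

50

Edges leaving {In, U, X}: In→P (15), In→Q (7), U→W (13), X→Eg (15).
Cut capacity = 15 + 7 + 13 + 15 = 50.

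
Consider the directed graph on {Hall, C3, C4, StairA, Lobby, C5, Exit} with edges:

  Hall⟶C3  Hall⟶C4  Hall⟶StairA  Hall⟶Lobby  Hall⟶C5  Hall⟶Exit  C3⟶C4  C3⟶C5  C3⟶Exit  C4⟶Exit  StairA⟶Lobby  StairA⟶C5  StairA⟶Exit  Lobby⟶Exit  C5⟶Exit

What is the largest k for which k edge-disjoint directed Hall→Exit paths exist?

6

Assign every edge capacity 1; by Menger, the answer equals the max flow.
Path Hall→Exit (+1); total 1.
Path Hall→C3→Exit (+1); total 2.
Path Hall→C4→Exit (+1); total 3.
Path Hall→StairA→Exit (+1); total 4.
Path Hall→Lobby→Exit (+1); total 5.
Path Hall→C5→Exit (+1); total 6.
No residual Hall→Exit path; max flow = 6.
Certifying cut of size 6: {Hall→C3, Hall→C4, Hall→C5, Hall→Exit, Hall→Lobby, Hall→StairA}.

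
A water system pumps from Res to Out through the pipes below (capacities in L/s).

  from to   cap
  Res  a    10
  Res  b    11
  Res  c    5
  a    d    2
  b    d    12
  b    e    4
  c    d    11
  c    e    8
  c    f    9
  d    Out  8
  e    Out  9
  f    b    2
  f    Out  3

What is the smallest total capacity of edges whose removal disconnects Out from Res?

17

Augment Res→a→d→Out: bottleneck 2, flow now 2.
Augment Res→b→d→Out: bottleneck 6, flow now 8.
Augment Res→b→e→Out: bottleneck 4, flow now 12.
Augment Res→c→e→Out: bottleneck 5, flow now 17.
No augmenting path remains; maximum flow = 17.
By max-flow min-cut, the minimum cut capacity equals the max flow.
In the residual graph, reachable from Res: {Res, a, b, d}.
Min-cut edges: Res→c (5), b→e (4), d→Out (8); capacity 5 + 4 + 8 = 17.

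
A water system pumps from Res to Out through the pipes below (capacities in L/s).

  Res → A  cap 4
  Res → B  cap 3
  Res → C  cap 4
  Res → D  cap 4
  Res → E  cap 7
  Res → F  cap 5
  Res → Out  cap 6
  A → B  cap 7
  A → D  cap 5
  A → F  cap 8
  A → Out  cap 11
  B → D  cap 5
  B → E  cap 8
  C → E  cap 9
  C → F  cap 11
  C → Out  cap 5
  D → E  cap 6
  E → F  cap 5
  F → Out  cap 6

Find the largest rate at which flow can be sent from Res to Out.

Augment Res→Out: bottleneck 6, flow now 6.
Augment Res→A→Out: bottleneck 4, flow now 10.
Augment Res→C→Out: bottleneck 4, flow now 14.
Augment Res→F→Out: bottleneck 5, flow now 19.
Augment Res→E→F→Out: bottleneck 1, flow now 20.
No augmenting path remains; maximum flow = 20.
In the residual graph, reachable from Res: {Res, B, D, E, F}.
Min-cut edges: Res→A (4), Res→C (4), Res→Out (6), F→Out (6); capacity 4 + 4 + 6 + 6 = 20.
This cut is saturated, so no flow can exceed 20.

20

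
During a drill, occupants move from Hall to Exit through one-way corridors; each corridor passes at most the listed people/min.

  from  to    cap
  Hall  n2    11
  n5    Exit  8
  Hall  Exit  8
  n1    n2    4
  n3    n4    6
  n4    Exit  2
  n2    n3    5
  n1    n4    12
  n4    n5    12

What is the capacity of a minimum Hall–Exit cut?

13

Augment Hall→Exit: bottleneck 8, flow now 8.
Augment Hall→n2→n3→n4→Exit: bottleneck 2, flow now 10.
Augment Hall→n2→n3→n4→n5→Exit: bottleneck 3, flow now 13.
No augmenting path remains; maximum flow = 13.
By max-flow min-cut, the minimum cut capacity equals the max flow.
In the residual graph, reachable from Hall: {Hall, n2}.
Min-cut edges: Hall→Exit (8), n2→n3 (5); capacity 8 + 5 = 13.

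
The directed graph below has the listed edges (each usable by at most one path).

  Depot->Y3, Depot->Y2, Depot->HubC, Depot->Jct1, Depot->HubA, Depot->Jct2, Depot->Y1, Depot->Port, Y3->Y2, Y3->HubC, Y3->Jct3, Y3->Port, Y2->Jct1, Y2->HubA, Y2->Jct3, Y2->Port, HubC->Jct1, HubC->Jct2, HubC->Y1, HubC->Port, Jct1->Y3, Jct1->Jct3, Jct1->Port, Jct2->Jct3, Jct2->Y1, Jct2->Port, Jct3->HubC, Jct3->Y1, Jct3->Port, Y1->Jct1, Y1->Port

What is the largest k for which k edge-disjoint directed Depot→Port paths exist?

Assign every edge capacity 1; by Menger, the answer equals the max flow.
Path Depot→Port (+1); total 1.
Path Depot→Y3→Port (+1); total 2.
Path Depot→Y2→Port (+1); total 3.
Path Depot→HubC→Port (+1); total 4.
Path Depot→Jct1→Port (+1); total 5.
Path Depot→Jct2→Port (+1); total 6.
Path Depot→Y1→Port (+1); total 7.
No residual Depot→Port path; max flow = 7.
Certifying cut of size 7: {Depot→HubC, Depot→Jct1, Depot→Jct2, Depot→Port, Depot→Y1, Depot→Y2, Depot→Y3}.

7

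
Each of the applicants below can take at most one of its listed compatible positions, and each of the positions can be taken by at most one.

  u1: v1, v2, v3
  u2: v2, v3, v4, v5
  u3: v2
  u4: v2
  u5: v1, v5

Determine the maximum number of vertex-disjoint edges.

4

Unit-capacity flow: source→left, listed edges, right→sink; max matching = max flow.
Augmenting path u1→v1 (+1); matched 1.
Augmenting path u2→v2 (+1); matched 2.
Augmenting path u5→v5 (+1); matched 3.
Augmenting path u3→v2→u2→v3 (+1); matched 4.
No augmenting path remains; maximum matching = 4.
König certificate: {u1, u2, u5, v2} is a vertex cover of size 4 (every listed pair touches it), so no matching can be larger.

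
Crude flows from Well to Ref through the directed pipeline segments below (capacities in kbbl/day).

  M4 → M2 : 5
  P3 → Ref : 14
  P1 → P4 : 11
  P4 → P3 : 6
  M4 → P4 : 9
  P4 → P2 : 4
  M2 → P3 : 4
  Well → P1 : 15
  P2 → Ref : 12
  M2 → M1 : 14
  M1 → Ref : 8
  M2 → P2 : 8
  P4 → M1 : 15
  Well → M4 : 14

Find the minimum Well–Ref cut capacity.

23

Augment Well→M4→M2→P2→Ref: bottleneck 5, flow now 5.
Augment Well→M4→P4→P2→Ref: bottleneck 4, flow now 9.
Augment Well→M4→P4→P3→Ref: bottleneck 5, flow now 14.
Augment Well→P1→P4→P3→Ref: bottleneck 1, flow now 15.
Augment Well→P1→P4→M1→Ref: bottleneck 8, flow now 23.
No augmenting path remains; maximum flow = 23.
By max-flow min-cut, the minimum cut capacity equals the max flow.
In the residual graph, reachable from Well: {Well, M4, P1, P4, M1}.
Min-cut edges: M4→M2 (5), P4→P2 (4), P4→P3 (6), M1→Ref (8); capacity 5 + 4 + 6 + 8 = 23.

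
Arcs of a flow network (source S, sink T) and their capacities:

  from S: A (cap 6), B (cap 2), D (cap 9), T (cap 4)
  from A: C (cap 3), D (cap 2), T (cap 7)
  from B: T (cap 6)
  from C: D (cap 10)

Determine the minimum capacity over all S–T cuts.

Augment S→T: bottleneck 4, flow now 4.
Augment S→A→T: bottleneck 6, flow now 10.
Augment S→B→T: bottleneck 2, flow now 12.
No augmenting path remains; maximum flow = 12.
By max-flow min-cut, the minimum cut capacity equals the max flow.
In the residual graph, reachable from S: {S, D}.
Min-cut edges: S→A (6), S→B (2), S→T (4); capacity 6 + 2 + 4 = 12.

12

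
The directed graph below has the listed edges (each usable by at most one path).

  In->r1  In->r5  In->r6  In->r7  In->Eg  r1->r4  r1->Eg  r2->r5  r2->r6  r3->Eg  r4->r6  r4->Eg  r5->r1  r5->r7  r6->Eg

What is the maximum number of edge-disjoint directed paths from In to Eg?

4

Assign every edge capacity 1; by Menger, the answer equals the max flow.
Path In→Eg (+1); total 1.
Path In→r1→Eg (+1); total 2.
Path In→r6→Eg (+1); total 3.
Path In→r5→r1→r4→Eg (+1); total 4.
No residual In→Eg path; max flow = 4.
Certifying cut of size 4: {In→Eg, In→r1, In→r5, In→r6}.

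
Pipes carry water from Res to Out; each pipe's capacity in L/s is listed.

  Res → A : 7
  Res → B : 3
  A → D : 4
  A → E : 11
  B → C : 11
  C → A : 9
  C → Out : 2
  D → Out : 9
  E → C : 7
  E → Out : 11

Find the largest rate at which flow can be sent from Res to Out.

Augment Res→A→D→Out: bottleneck 4, flow now 4.
Augment Res→A→E→Out: bottleneck 3, flow now 7.
Augment Res→B→C→Out: bottleneck 2, flow now 9.
Augment Res→B→C→A→E→Out: bottleneck 1, flow now 10.
No augmenting path remains; maximum flow = 10.
In the residual graph, reachable from Res: {Res}.
Min-cut edges: Res→A (7), Res→B (3); capacity 7 + 3 = 10.
This cut is saturated, so no flow can exceed 10.

10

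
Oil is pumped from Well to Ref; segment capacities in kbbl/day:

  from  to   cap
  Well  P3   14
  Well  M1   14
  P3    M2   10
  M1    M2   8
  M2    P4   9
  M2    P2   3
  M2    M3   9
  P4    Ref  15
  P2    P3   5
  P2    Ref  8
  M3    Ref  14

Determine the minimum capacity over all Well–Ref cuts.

Augment Well→P3→M2→P4→Ref: bottleneck 9, flow now 9.
Augment Well→P3→M2→P2→Ref: bottleneck 1, flow now 10.
Augment Well→M1→M2→P2→Ref: bottleneck 2, flow now 12.
Augment Well→M1→M2→M3→Ref: bottleneck 6, flow now 18.
No augmenting path remains; maximum flow = 18.
By max-flow min-cut, the minimum cut capacity equals the max flow.
In the residual graph, reachable from Well: {Well, P3, M1}.
Min-cut edges: P3→M2 (10), M1→M2 (8); capacity 10 + 8 = 18.

18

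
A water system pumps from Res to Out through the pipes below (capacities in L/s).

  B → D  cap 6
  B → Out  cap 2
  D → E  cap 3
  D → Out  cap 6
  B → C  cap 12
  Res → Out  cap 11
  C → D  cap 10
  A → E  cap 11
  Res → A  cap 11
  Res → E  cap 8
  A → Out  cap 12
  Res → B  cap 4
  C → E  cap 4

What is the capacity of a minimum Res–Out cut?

26

Augment Res→Out: bottleneck 11, flow now 11.
Augment Res→A→Out: bottleneck 11, flow now 22.
Augment Res→B→Out: bottleneck 2, flow now 24.
Augment Res→B→D→Out: bottleneck 2, flow now 26.
No augmenting path remains; maximum flow = 26.
By max-flow min-cut, the minimum cut capacity equals the max flow.
In the residual graph, reachable from Res: {Res, E}.
Min-cut edges: Res→A (11), Res→B (4), Res→Out (11); capacity 11 + 4 + 11 = 26.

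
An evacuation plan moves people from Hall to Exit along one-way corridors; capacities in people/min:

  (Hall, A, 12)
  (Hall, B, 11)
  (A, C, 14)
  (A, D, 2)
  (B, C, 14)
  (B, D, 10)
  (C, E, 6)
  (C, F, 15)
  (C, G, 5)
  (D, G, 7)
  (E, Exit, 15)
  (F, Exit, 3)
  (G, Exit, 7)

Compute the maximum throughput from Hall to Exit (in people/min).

16

Augment Hall→A→C→E→Exit: bottleneck 6, flow now 6.
Augment Hall→A→C→F→Exit: bottleneck 3, flow now 9.
Augment Hall→A→C→G→Exit: bottleneck 3, flow now 12.
Augment Hall→B→C→G→Exit: bottleneck 2, flow now 14.
Augment Hall→B→D→G→Exit: bottleneck 2, flow now 16.
No augmenting path remains; maximum flow = 16.
In the residual graph, reachable from Hall: {Hall, A, B, C, D, F, G}.
Min-cut edges: C→E (6), F→Exit (3), G→Exit (7); capacity 6 + 3 + 7 = 16.
This cut is saturated, so no flow can exceed 16.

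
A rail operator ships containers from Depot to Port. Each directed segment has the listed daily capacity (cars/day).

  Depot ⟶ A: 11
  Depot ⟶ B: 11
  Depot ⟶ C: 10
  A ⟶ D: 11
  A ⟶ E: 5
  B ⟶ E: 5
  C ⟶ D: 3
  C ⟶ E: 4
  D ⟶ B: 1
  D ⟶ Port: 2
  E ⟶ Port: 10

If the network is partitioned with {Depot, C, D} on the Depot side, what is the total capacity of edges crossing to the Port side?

29

Edges leaving {Depot, C, D}: Depot→A (11), Depot→B (11), C→E (4), D→B (1), D→Port (2).
Cut capacity = 11 + 11 + 4 + 1 + 2 = 29.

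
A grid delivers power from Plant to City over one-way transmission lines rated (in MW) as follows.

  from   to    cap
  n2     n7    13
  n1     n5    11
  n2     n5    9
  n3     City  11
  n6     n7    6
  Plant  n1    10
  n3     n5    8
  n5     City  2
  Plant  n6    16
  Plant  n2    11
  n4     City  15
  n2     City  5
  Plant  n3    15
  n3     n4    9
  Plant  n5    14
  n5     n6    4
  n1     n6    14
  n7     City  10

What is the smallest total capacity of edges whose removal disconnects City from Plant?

Augment Plant→n2→City: bottleneck 5, flow now 5.
Augment Plant→n3→City: bottleneck 11, flow now 16.
Augment Plant→n5→City: bottleneck 2, flow now 18.
Augment Plant→n2→n7→City: bottleneck 6, flow now 24.
Augment Plant→n3→n4→City: bottleneck 4, flow now 28.
Augment Plant→n6→n7→City: bottleneck 4, flow now 32.
No augmenting path remains; maximum flow = 32.
By max-flow min-cut, the minimum cut capacity equals the max flow.
In the residual graph, reachable from Plant: {Plant, n1, n2, n5, n6, n7}.
Min-cut edges: Plant→n3 (15), n2→City (5), n5→City (2), n7→City (10); capacity 15 + 5 + 2 + 10 = 32.

32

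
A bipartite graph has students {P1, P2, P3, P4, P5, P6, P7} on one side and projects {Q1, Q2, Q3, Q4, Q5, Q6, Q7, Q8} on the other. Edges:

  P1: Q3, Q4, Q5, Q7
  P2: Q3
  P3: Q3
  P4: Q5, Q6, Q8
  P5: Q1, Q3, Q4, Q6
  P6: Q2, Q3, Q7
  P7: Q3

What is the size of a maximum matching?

Unit-capacity flow: source→left, listed edges, right→sink; max matching = max flow.
Augmenting path P1→Q3 (+1); matched 1.
Augmenting path P4→Q5 (+1); matched 2.
Augmenting path P5→Q1 (+1); matched 3.
Augmenting path P6→Q2 (+1); matched 4.
Augmenting path P2→Q3→P1→Q4 (+1); matched 5.
No augmenting path remains; maximum matching = 5.
König certificate: {P1, P4, P5, P6, Q3} is a vertex cover of size 5 (every listed pair touches it), so no matching can be larger.

5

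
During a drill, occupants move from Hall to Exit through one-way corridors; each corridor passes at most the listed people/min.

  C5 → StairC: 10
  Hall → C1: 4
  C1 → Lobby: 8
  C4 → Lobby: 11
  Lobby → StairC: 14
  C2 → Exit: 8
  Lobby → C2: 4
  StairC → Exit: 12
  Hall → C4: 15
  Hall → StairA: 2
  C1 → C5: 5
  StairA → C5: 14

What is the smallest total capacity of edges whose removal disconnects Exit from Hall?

16

Augment Hall→C4→Lobby→C2→Exit: bottleneck 4, flow now 4.
Augment Hall→C4→Lobby→StairC→Exit: bottleneck 7, flow now 11.
Augment Hall→C1→C5→StairC→Exit: bottleneck 4, flow now 15.
Augment Hall→StairA→C5→StairC→Exit: bottleneck 1, flow now 16.
No augmenting path remains; maximum flow = 16.
By max-flow min-cut, the minimum cut capacity equals the max flow.
In the residual graph, reachable from Hall: {Hall, C4, C1, StairA, C5, Lobby, StairC}.
Min-cut edges: Lobby→C2 (4), StairC→Exit (12); capacity 4 + 12 = 16.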